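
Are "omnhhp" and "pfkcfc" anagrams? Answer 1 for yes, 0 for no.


Strings: "omnhhp", "pfkcfc"
Sorted first:  hhmnop
Sorted second: ccffkp
Differ at position 0: 'h' vs 'c' => not anagrams

0


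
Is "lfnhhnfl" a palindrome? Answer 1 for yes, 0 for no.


Input: lfnhhnfl
Reversed: lfnhhnfl
  Compare pos 0 ('l') with pos 7 ('l'): match
  Compare pos 1 ('f') with pos 6 ('f'): match
  Compare pos 2 ('n') with pos 5 ('n'): match
  Compare pos 3 ('h') with pos 4 ('h'): match
Result: palindrome

1


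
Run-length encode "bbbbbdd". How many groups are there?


Input: bbbbbdd
Scanning for consecutive runs:
  Group 1: 'b' x 5 (positions 0-4)
  Group 2: 'd' x 2 (positions 5-6)
Total groups: 2

2


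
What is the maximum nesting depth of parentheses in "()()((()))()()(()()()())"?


Input: "()()((()))()()(()()()())"
Tracking depth:
  Position 0 '(': depth becomes 1
  Position 1 ')': depth becomes 0
  Position 2 '(': depth becomes 1
  Position 3 ')': depth becomes 0
  Position 4 '(': depth becomes 1
  Position 5 '(': depth becomes 2
  Position 6 '(': depth becomes 3
  Position 7 ')': depth becomes 2
  Position 8 ')': depth becomes 1
  Position 9 ')': depth becomes 0
  Position 10 '(': depth becomes 1
  Position 11 ')': depth becomes 0
  Position 12 '(': depth becomes 1
  Position 13 ')': depth becomes 0
  Position 14 '(': depth becomes 1
  Position 15 '(': depth becomes 2
  Position 16 ')': depth becomes 1
  Position 17 '(': depth becomes 2
  Position 18 ')': depth becomes 1
  Position 19 '(': depth becomes 2
  Position 20 ')': depth becomes 1
  Position 21 '(': depth becomes 2
  Position 22 ')': depth becomes 1
  Position 23 ')': depth becomes 0
Maximum depth reached: 3

3


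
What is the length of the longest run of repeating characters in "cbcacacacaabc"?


Input: "cbcacacacaabc"
Scanning for longest run:
  Position 1 ('b'): new char, reset run to 1
  Position 2 ('c'): new char, reset run to 1
  Position 3 ('a'): new char, reset run to 1
  Position 4 ('c'): new char, reset run to 1
  Position 5 ('a'): new char, reset run to 1
  Position 6 ('c'): new char, reset run to 1
  Position 7 ('a'): new char, reset run to 1
  Position 8 ('c'): new char, reset run to 1
  Position 9 ('a'): new char, reset run to 1
  Position 10 ('a'): continues run of 'a', length=2
  Position 11 ('b'): new char, reset run to 1
  Position 12 ('c'): new char, reset run to 1
Longest run: 'a' with length 2

2


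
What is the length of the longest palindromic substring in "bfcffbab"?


Input: "bfcffbab"
Checking substrings for palindromes:
  [1:4] "fcf" (len 3) => palindrome
  [5:8] "bab" (len 3) => palindrome
  [3:5] "ff" (len 2) => palindrome
Longest palindromic substring: "fcf" with length 3

3


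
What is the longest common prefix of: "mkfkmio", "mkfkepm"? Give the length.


Words: mkfkmio, mkfkepm
  Position 0: all 'm' => match
  Position 1: all 'k' => match
  Position 2: all 'f' => match
  Position 3: all 'k' => match
  Position 4: ('m', 'e') => mismatch, stop
LCP = "mkfk" (length 4)

4


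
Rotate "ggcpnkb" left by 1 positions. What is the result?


Input: "ggcpnkb", rotate left by 1
First 1 characters: "g"
Remaining characters: "gcpnkb"
Concatenate remaining + first: "gcpnkb" + "g" = "gcpnkbg"

gcpnkbg


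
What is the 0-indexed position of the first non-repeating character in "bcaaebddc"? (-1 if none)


Input: bcaaebddc
Character frequencies:
  'a': 2
  'b': 2
  'c': 2
  'd': 2
  'e': 1
Scanning left to right for freq == 1:
  Position 0 ('b'): freq=2, skip
  Position 1 ('c'): freq=2, skip
  Position 2 ('a'): freq=2, skip
  Position 3 ('a'): freq=2, skip
  Position 4 ('e'): unique! => answer = 4

4


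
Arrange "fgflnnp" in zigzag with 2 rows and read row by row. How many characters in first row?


Zigzag "fgflnnp" into 2 rows:
Placing characters:
  'f' => row 0
  'g' => row 1
  'f' => row 0
  'l' => row 1
  'n' => row 0
  'n' => row 1
  'p' => row 0
Rows:
  Row 0: "ffnp"
  Row 1: "gln"
First row length: 4

4


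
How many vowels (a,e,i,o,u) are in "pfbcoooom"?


Input: pfbcoooom
Checking each character:
  'p' at position 0: consonant
  'f' at position 1: consonant
  'b' at position 2: consonant
  'c' at position 3: consonant
  'o' at position 4: vowel (running total: 1)
  'o' at position 5: vowel (running total: 2)
  'o' at position 6: vowel (running total: 3)
  'o' at position 7: vowel (running total: 4)
  'm' at position 8: consonant
Total vowels: 4

4


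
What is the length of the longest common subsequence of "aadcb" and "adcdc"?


LCS of "aadcb" and "adcdc"
DP table:
           a    d    c    d    c
      0    0    0    0    0    0
  a   0    1    1    1    1    1
  a   0    1    1    1    1    1
  d   0    1    2    2    2    2
  c   0    1    2    3    3    3
  b   0    1    2    3    3    3
LCS length = dp[5][5] = 3

3


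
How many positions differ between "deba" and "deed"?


Comparing "deba" and "deed" position by position:
  Position 0: 'd' vs 'd' => same
  Position 1: 'e' vs 'e' => same
  Position 2: 'b' vs 'e' => DIFFER
  Position 3: 'a' vs 'd' => DIFFER
Positions that differ: 2

2


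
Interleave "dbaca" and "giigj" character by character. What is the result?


Interleaving "dbaca" and "giigj":
  Position 0: 'd' from first, 'g' from second => "dg"
  Position 1: 'b' from first, 'i' from second => "bi"
  Position 2: 'a' from first, 'i' from second => "ai"
  Position 3: 'c' from first, 'g' from second => "cg"
  Position 4: 'a' from first, 'j' from second => "aj"
Result: dgbiaicgaj

dgbiaicgaj


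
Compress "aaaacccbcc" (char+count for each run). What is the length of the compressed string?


Input: aaaacccbcc
Runs:
  'a' x 4 => "a4"
  'c' x 3 => "c3"
  'b' x 1 => "b1"
  'c' x 2 => "c2"
Compressed: "a4c3b1c2"
Compressed length: 8

8


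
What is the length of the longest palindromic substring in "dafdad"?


Input: "dafdad"
Checking substrings for palindromes:
  [3:6] "dad" (len 3) => palindrome
Longest palindromic substring: "dad" with length 3

3


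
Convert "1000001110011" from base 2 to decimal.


Input: "1000001110011" in base 2
Positional expansion:
  Digit '1' (value 1) x 2^12 = 4096
  Digit '0' (value 0) x 2^11 = 0
  Digit '0' (value 0) x 2^10 = 0
  Digit '0' (value 0) x 2^9 = 0
  Digit '0' (value 0) x 2^8 = 0
  Digit '0' (value 0) x 2^7 = 0
  Digit '1' (value 1) x 2^6 = 64
  Digit '1' (value 1) x 2^5 = 32
  Digit '1' (value 1) x 2^4 = 16
  Digit '0' (value 0) x 2^3 = 0
  Digit '0' (value 0) x 2^2 = 0
  Digit '1' (value 1) x 2^1 = 2
  Digit '1' (value 1) x 2^0 = 1
Sum = 4211

4211


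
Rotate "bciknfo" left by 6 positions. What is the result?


Input: "bciknfo", rotate left by 6
First 6 characters: "bciknf"
Remaining characters: "o"
Concatenate remaining + first: "o" + "bciknf" = "obciknf"

obciknf


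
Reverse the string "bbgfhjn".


Input: bbgfhjn
Reading characters right to left:
  Position 6: 'n'
  Position 5: 'j'
  Position 4: 'h'
  Position 3: 'f'
  Position 2: 'g'
  Position 1: 'b'
  Position 0: 'b'
Reversed: njhfgbb

njhfgbb


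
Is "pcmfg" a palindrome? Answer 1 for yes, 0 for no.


Input: pcmfg
Reversed: gfmcp
  Compare pos 0 ('p') with pos 4 ('g'): MISMATCH
  Compare pos 1 ('c') with pos 3 ('f'): MISMATCH
Result: not a palindrome

0


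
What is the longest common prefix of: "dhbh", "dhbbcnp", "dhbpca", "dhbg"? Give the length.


Words: dhbh, dhbbcnp, dhbpca, dhbg
  Position 0: all 'd' => match
  Position 1: all 'h' => match
  Position 2: all 'b' => match
  Position 3: ('h', 'b', 'p', 'g') => mismatch, stop
LCP = "dhb" (length 3)

3


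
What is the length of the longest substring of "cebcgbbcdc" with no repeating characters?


Input: "cebcgbbcdc"
Sliding window (track last position of each char):
  Position 0 ('c'): window [0,0] length 1 -- new best
  Position 1 ('e'): window [0,1] length 2 -- new best
  Position 2 ('b'): window [0,2] length 3 -- new best
  Position 3 ('c'): repeat (last at 0), move window start to 1
  Position 3 ('c'): window [1,3] length 3
  Position 4 ('g'): window [1,4] length 4 -- new best
  Position 5 ('b'): repeat (last at 2), move window start to 3
  Position 5 ('b'): window [3,5] length 3
  Position 6 ('b'): repeat (last at 5), move window start to 6
  Position 6 ('b'): window [6,6] length 1
  Position 7 ('c'): window [6,7] length 2
  Position 8 ('d'): window [6,8] length 3
  Position 9 ('c'): repeat (last at 7), move window start to 8
  Position 9 ('c'): window [8,9] length 2
Longest substring with no repeats: "ebcg" with length 4

4


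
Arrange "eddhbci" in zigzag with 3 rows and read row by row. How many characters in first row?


Zigzag "eddhbci" into 3 rows:
Placing characters:
  'e' => row 0
  'd' => row 1
  'd' => row 2
  'h' => row 1
  'b' => row 0
  'c' => row 1
  'i' => row 2
Rows:
  Row 0: "eb"
  Row 1: "dhc"
  Row 2: "di"
First row length: 2

2


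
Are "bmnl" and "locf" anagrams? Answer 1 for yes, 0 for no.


Strings: "bmnl", "locf"
Sorted first:  blmn
Sorted second: cflo
Differ at position 0: 'b' vs 'c' => not anagrams

0


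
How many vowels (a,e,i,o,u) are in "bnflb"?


Input: bnflb
Checking each character:
  'b' at position 0: consonant
  'n' at position 1: consonant
  'f' at position 2: consonant
  'l' at position 3: consonant
  'b' at position 4: consonant
Total vowels: 0

0


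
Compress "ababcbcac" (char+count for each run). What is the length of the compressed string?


Input: ababcbcac
Runs:
  'a' x 1 => "a1"
  'b' x 1 => "b1"
  'a' x 1 => "a1"
  'b' x 1 => "b1"
  'c' x 1 => "c1"
  'b' x 1 => "b1"
  'c' x 1 => "c1"
  'a' x 1 => "a1"
  'c' x 1 => "c1"
Compressed: "a1b1a1b1c1b1c1a1c1"
Compressed length: 18

18


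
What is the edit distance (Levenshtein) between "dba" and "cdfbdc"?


Computing edit distance: "dba" -> "cdfbdc"
DP table:
           c    d    f    b    d    c
      0    1    2    3    4    5    6
  d   1    1    1    2    3    4    5
  b   2    2    2    2    2    3    4
  a   3    3    3    3    3    3    4
Edit distance = dp[3][6] = 4

4


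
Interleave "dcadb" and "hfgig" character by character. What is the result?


Interleaving "dcadb" and "hfgig":
  Position 0: 'd' from first, 'h' from second => "dh"
  Position 1: 'c' from first, 'f' from second => "cf"
  Position 2: 'a' from first, 'g' from second => "ag"
  Position 3: 'd' from first, 'i' from second => "di"
  Position 4: 'b' from first, 'g' from second => "bg"
Result: dhcfagdibg

dhcfagdibg


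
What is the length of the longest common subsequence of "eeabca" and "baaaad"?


LCS of "eeabca" and "baaaad"
DP table:
           b    a    a    a    a    d
      0    0    0    0    0    0    0
  e   0    0    0    0    0    0    0
  e   0    0    0    0    0    0    0
  a   0    0    1    1    1    1    1
  b   0    1    1    1    1    1    1
  c   0    1    1    1    1    1    1
  a   0    1    2    2    2    2    2
LCS length = dp[6][6] = 2

2


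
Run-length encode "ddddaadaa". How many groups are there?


Input: ddddaadaa
Scanning for consecutive runs:
  Group 1: 'd' x 4 (positions 0-3)
  Group 2: 'a' x 2 (positions 4-5)
  Group 3: 'd' x 1 (positions 6-6)
  Group 4: 'a' x 2 (positions 7-8)
Total groups: 4

4


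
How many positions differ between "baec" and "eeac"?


Comparing "baec" and "eeac" position by position:
  Position 0: 'b' vs 'e' => DIFFER
  Position 1: 'a' vs 'e' => DIFFER
  Position 2: 'e' vs 'a' => DIFFER
  Position 3: 'c' vs 'c' => same
Positions that differ: 3

3


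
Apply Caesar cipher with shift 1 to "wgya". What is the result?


Caesar cipher: shift "wgya" by 1
  'w' (pos 22) + 1 = pos 23 = 'x'
  'g' (pos 6) + 1 = pos 7 = 'h'
  'y' (pos 24) + 1 = pos 25 = 'z'
  'a' (pos 0) + 1 = pos 1 = 'b'
Result: xhzb

xhzb


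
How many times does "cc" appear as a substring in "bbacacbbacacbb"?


Searching for "cc" in "bbacacbbacacbb"
Scanning each position:
  Position 0: "bb" => no
  Position 1: "ba" => no
  Position 2: "ac" => no
  Position 3: "ca" => no
  Position 4: "ac" => no
  Position 5: "cb" => no
  Position 6: "bb" => no
  Position 7: "ba" => no
  Position 8: "ac" => no
  Position 9: "ca" => no
  Position 10: "ac" => no
  Position 11: "cb" => no
  Position 12: "bb" => no
Total occurrences: 0

0


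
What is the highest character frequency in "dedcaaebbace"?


Input: dedcaaebbace
Character counts:
  'a': 3
  'b': 2
  'c': 2
  'd': 2
  'e': 3
Maximum frequency: 3

3


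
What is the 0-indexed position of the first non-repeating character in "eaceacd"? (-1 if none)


Input: eaceacd
Character frequencies:
  'a': 2
  'c': 2
  'd': 1
  'e': 2
Scanning left to right for freq == 1:
  Position 0 ('e'): freq=2, skip
  Position 1 ('a'): freq=2, skip
  Position 2 ('c'): freq=2, skip
  Position 3 ('e'): freq=2, skip
  Position 4 ('a'): freq=2, skip
  Position 5 ('c'): freq=2, skip
  Position 6 ('d'): unique! => answer = 6

6


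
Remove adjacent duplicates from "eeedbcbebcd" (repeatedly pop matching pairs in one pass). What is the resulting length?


Input: eeedbcbebcd
Stack-based adjacent duplicate removal:
  Read 'e': push. Stack: e
  Read 'e': matches stack top 'e' => pop. Stack: (empty)
  Read 'e': push. Stack: e
  Read 'd': push. Stack: ed
  Read 'b': push. Stack: edb
  Read 'c': push. Stack: edbc
  Read 'b': push. Stack: edbcb
  Read 'e': push. Stack: edbcbe
  Read 'b': push. Stack: edbcbeb
  Read 'c': push. Stack: edbcbebc
  Read 'd': push. Stack: edbcbebcd
Final stack: "edbcbebcd" (length 9)

9


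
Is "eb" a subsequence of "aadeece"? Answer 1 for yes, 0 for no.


Check if "eb" is a subsequence of "aadeece"
Greedy scan:
  Position 0 ('a'): no match needed
  Position 1 ('a'): no match needed
  Position 2 ('d'): no match needed
  Position 3 ('e'): matches sub[0] = 'e'
  Position 4 ('e'): no match needed
  Position 5 ('c'): no match needed
  Position 6 ('e'): no match needed
Only matched 1/2 characters => not a subsequence

0


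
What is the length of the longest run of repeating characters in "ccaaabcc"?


Input: "ccaaabcc"
Scanning for longest run:
  Position 1 ('c'): continues run of 'c', length=2
  Position 2 ('a'): new char, reset run to 1
  Position 3 ('a'): continues run of 'a', length=2
  Position 4 ('a'): continues run of 'a', length=3
  Position 5 ('b'): new char, reset run to 1
  Position 6 ('c'): new char, reset run to 1
  Position 7 ('c'): continues run of 'c', length=2
Longest run: 'a' with length 3

3


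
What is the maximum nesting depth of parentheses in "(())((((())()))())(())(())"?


Input: "(())((((())()))())(())(())"
Tracking depth:
  Position 0 '(': depth becomes 1
  Position 1 '(': depth becomes 2
  Position 2 ')': depth becomes 1
  Position 3 ')': depth becomes 0
  Position 4 '(': depth becomes 1
  Position 5 '(': depth becomes 2
  Position 6 '(': depth becomes 3
  Position 7 '(': depth becomes 4
  Position 8 '(': depth becomes 5
  Position 9 ')': depth becomes 4
  Position 10 ')': depth becomes 3
  Position 11 '(': depth becomes 4
  Position 12 ')': depth becomes 3
  Position 13 ')': depth becomes 2
  Position 14 ')': depth becomes 1
  Position 15 '(': depth becomes 2
  Position 16 ')': depth becomes 1
  Position 17 ')': depth becomes 0
  Position 18 '(': depth becomes 1
  Position 19 '(': depth becomes 2
  Position 20 ')': depth becomes 1
  Position 21 ')': depth becomes 0
  Position 22 '(': depth becomes 1
  Position 23 '(': depth becomes 2
  Position 24 ')': depth becomes 1
  Position 25 ')': depth becomes 0
Maximum depth reached: 5

5


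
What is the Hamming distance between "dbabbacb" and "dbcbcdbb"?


Comparing "dbabbacb" and "dbcbcdbb" position by position:
  Position 0: 'd' vs 'd' => same
  Position 1: 'b' vs 'b' => same
  Position 2: 'a' vs 'c' => differ
  Position 3: 'b' vs 'b' => same
  Position 4: 'b' vs 'c' => differ
  Position 5: 'a' vs 'd' => differ
  Position 6: 'c' vs 'b' => differ
  Position 7: 'b' vs 'b' => same
Total differences (Hamming distance): 4

4


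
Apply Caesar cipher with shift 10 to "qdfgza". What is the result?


Caesar cipher: shift "qdfgza" by 10
  'q' (pos 16) + 10 = pos 0 = 'a'
  'd' (pos 3) + 10 = pos 13 = 'n'
  'f' (pos 5) + 10 = pos 15 = 'p'
  'g' (pos 6) + 10 = pos 16 = 'q'
  'z' (pos 25) + 10 = pos 9 = 'j'
  'a' (pos 0) + 10 = pos 10 = 'k'
Result: anpqjk

anpqjk


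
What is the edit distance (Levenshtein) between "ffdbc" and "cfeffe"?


Computing edit distance: "ffdbc" -> "cfeffe"
DP table:
           c    f    e    f    f    e
      0    1    2    3    4    5    6
  f   1    1    1    2    3    4    5
  f   2    2    1    2    2    3    4
  d   3    3    2    2    3    3    4
  b   4    4    3    3    3    4    4
  c   5    4    4    4    4    4    5
Edit distance = dp[5][6] = 5

5


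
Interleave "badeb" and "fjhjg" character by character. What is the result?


Interleaving "badeb" and "fjhjg":
  Position 0: 'b' from first, 'f' from second => "bf"
  Position 1: 'a' from first, 'j' from second => "aj"
  Position 2: 'd' from first, 'h' from second => "dh"
  Position 3: 'e' from first, 'j' from second => "ej"
  Position 4: 'b' from first, 'g' from second => "bg"
Result: bfajdhejbg

bfajdhejbg


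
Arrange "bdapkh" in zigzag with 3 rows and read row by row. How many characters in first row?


Zigzag "bdapkh" into 3 rows:
Placing characters:
  'b' => row 0
  'd' => row 1
  'a' => row 2
  'p' => row 1
  'k' => row 0
  'h' => row 1
Rows:
  Row 0: "bk"
  Row 1: "dph"
  Row 2: "a"
First row length: 2

2


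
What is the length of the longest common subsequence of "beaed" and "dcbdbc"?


LCS of "beaed" and "dcbdbc"
DP table:
           d    c    b    d    b    c
      0    0    0    0    0    0    0
  b   0    0    0    1    1    1    1
  e   0    0    0    1    1    1    1
  a   0    0    0    1    1    1    1
  e   0    0    0    1    1    1    1
  d   0    1    1    1    2    2    2
LCS length = dp[5][6] = 2

2


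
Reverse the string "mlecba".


Input: mlecba
Reading characters right to left:
  Position 5: 'a'
  Position 4: 'b'
  Position 3: 'c'
  Position 2: 'e'
  Position 1: 'l'
  Position 0: 'm'
Reversed: abcelm

abcelm


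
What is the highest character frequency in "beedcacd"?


Input: beedcacd
Character counts:
  'a': 1
  'b': 1
  'c': 2
  'd': 2
  'e': 2
Maximum frequency: 2

2


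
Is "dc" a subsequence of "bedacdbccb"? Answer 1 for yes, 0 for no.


Check if "dc" is a subsequence of "bedacdbccb"
Greedy scan:
  Position 0 ('b'): no match needed
  Position 1 ('e'): no match needed
  Position 2 ('d'): matches sub[0] = 'd'
  Position 3 ('a'): no match needed
  Position 4 ('c'): matches sub[1] = 'c'
  Position 5 ('d'): no match needed
  Position 6 ('b'): no match needed
  Position 7 ('c'): no match needed
  Position 8 ('c'): no match needed
  Position 9 ('b'): no match needed
All 2 characters matched => is a subsequence

1


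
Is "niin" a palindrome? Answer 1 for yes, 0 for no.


Input: niin
Reversed: niin
  Compare pos 0 ('n') with pos 3 ('n'): match
  Compare pos 1 ('i') with pos 2 ('i'): match
Result: palindrome

1


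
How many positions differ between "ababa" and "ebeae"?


Comparing "ababa" and "ebeae" position by position:
  Position 0: 'a' vs 'e' => DIFFER
  Position 1: 'b' vs 'b' => same
  Position 2: 'a' vs 'e' => DIFFER
  Position 3: 'b' vs 'a' => DIFFER
  Position 4: 'a' vs 'e' => DIFFER
Positions that differ: 4

4


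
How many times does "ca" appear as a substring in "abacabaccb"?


Searching for "ca" in "abacabaccb"
Scanning each position:
  Position 0: "ab" => no
  Position 1: "ba" => no
  Position 2: "ac" => no
  Position 3: "ca" => MATCH
  Position 4: "ab" => no
  Position 5: "ba" => no
  Position 6: "ac" => no
  Position 7: "cc" => no
  Position 8: "cb" => no
Total occurrences: 1

1


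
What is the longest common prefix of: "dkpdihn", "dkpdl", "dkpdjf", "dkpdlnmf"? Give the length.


Words: dkpdihn, dkpdl, dkpdjf, dkpdlnmf
  Position 0: all 'd' => match
  Position 1: all 'k' => match
  Position 2: all 'p' => match
  Position 3: all 'd' => match
  Position 4: ('i', 'l', 'j', 'l') => mismatch, stop
LCP = "dkpd" (length 4)

4


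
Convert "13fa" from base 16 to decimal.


Input: "13fa" in base 16
Positional expansion:
  Digit '1' (value 1) x 16^3 = 4096
  Digit '3' (value 3) x 16^2 = 768
  Digit 'f' (value 15) x 16^1 = 240
  Digit 'a' (value 10) x 16^0 = 10
Sum = 5114

5114


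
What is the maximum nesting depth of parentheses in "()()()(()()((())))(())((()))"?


Input: "()()()(()()((())))(())((()))"
Tracking depth:
  Position 0 '(': depth becomes 1
  Position 1 ')': depth becomes 0
  Position 2 '(': depth becomes 1
  Position 3 ')': depth becomes 0
  Position 4 '(': depth becomes 1
  Position 5 ')': depth becomes 0
  Position 6 '(': depth becomes 1
  Position 7 '(': depth becomes 2
  Position 8 ')': depth becomes 1
  Position 9 '(': depth becomes 2
  Position 10 ')': depth becomes 1
  Position 11 '(': depth becomes 2
  Position 12 '(': depth becomes 3
  Position 13 '(': depth becomes 4
  Position 14 ')': depth becomes 3
  Position 15 ')': depth becomes 2
  Position 16 ')': depth becomes 1
  Position 17 ')': depth becomes 0
  Position 18 '(': depth becomes 1
  Position 19 '(': depth becomes 2
  Position 20 ')': depth becomes 1
  Position 21 ')': depth becomes 0
  Position 22 '(': depth becomes 1
  Position 23 '(': depth becomes 2
  Position 24 '(': depth becomes 3
  Position 25 ')': depth becomes 2
  Position 26 ')': depth becomes 1
  Position 27 ')': depth becomes 0
Maximum depth reached: 4

4


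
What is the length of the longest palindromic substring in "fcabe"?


Input: "fcabe"
Checking substrings for palindromes:
  No multi-char palindromic substrings found
Longest palindromic substring: "f" with length 1

1


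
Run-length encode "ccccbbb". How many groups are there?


Input: ccccbbb
Scanning for consecutive runs:
  Group 1: 'c' x 4 (positions 0-3)
  Group 2: 'b' x 3 (positions 4-6)
Total groups: 2

2


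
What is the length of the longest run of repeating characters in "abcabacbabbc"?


Input: "abcabacbabbc"
Scanning for longest run:
  Position 1 ('b'): new char, reset run to 1
  Position 2 ('c'): new char, reset run to 1
  Position 3 ('a'): new char, reset run to 1
  Position 4 ('b'): new char, reset run to 1
  Position 5 ('a'): new char, reset run to 1
  Position 6 ('c'): new char, reset run to 1
  Position 7 ('b'): new char, reset run to 1
  Position 8 ('a'): new char, reset run to 1
  Position 9 ('b'): new char, reset run to 1
  Position 10 ('b'): continues run of 'b', length=2
  Position 11 ('c'): new char, reset run to 1
Longest run: 'b' with length 2

2


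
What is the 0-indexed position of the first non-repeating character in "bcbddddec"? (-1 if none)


Input: bcbddddec
Character frequencies:
  'b': 2
  'c': 2
  'd': 4
  'e': 1
Scanning left to right for freq == 1:
  Position 0 ('b'): freq=2, skip
  Position 1 ('c'): freq=2, skip
  Position 2 ('b'): freq=2, skip
  Position 3 ('d'): freq=4, skip
  Position 4 ('d'): freq=4, skip
  Position 5 ('d'): freq=4, skip
  Position 6 ('d'): freq=4, skip
  Position 7 ('e'): unique! => answer = 7

7


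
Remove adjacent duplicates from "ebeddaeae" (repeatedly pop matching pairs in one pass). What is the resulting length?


Input: ebeddaeae
Stack-based adjacent duplicate removal:
  Read 'e': push. Stack: e
  Read 'b': push. Stack: eb
  Read 'e': push. Stack: ebe
  Read 'd': push. Stack: ebed
  Read 'd': matches stack top 'd' => pop. Stack: ebe
  Read 'a': push. Stack: ebea
  Read 'e': push. Stack: ebeae
  Read 'a': push. Stack: ebeaea
  Read 'e': push. Stack: ebeaeae
Final stack: "ebeaeae" (length 7)

7


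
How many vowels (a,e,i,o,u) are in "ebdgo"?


Input: ebdgo
Checking each character:
  'e' at position 0: vowel (running total: 1)
  'b' at position 1: consonant
  'd' at position 2: consonant
  'g' at position 3: consonant
  'o' at position 4: vowel (running total: 2)
Total vowels: 2

2


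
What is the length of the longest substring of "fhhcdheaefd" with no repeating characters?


Input: "fhhcdheaefd"
Sliding window (track last position of each char):
  Position 0 ('f'): window [0,0] length 1 -- new best
  Position 1 ('h'): window [0,1] length 2 -- new best
  Position 2 ('h'): repeat (last at 1), move window start to 2
  Position 2 ('h'): window [2,2] length 1
  Position 3 ('c'): window [2,3] length 2
  Position 4 ('d'): window [2,4] length 3 -- new best
  Position 5 ('h'): repeat (last at 2), move window start to 3
  Position 5 ('h'): window [3,5] length 3
  Position 6 ('e'): window [3,6] length 4 -- new best
  Position 7 ('a'): window [3,7] length 5 -- new best
  Position 8 ('e'): repeat (last at 6), move window start to 7
  Position 8 ('e'): window [7,8] length 2
  Position 9 ('f'): window [7,9] length 3
  Position 10 ('d'): window [7,10] length 4
Longest substring with no repeats: "cdhea" with length 5

5


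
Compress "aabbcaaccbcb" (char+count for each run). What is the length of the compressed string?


Input: aabbcaaccbcb
Runs:
  'a' x 2 => "a2"
  'b' x 2 => "b2"
  'c' x 1 => "c1"
  'a' x 2 => "a2"
  'c' x 2 => "c2"
  'b' x 1 => "b1"
  'c' x 1 => "c1"
  'b' x 1 => "b1"
Compressed: "a2b2c1a2c2b1c1b1"
Compressed length: 16

16


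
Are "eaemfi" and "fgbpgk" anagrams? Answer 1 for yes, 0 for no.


Strings: "eaemfi", "fgbpgk"
Sorted first:  aeefim
Sorted second: bfggkp
Differ at position 0: 'a' vs 'b' => not anagrams

0


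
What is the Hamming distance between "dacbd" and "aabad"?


Comparing "dacbd" and "aabad" position by position:
  Position 0: 'd' vs 'a' => differ
  Position 1: 'a' vs 'a' => same
  Position 2: 'c' vs 'b' => differ
  Position 3: 'b' vs 'a' => differ
  Position 4: 'd' vs 'd' => same
Total differences (Hamming distance): 3

3


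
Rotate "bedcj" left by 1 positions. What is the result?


Input: "bedcj", rotate left by 1
First 1 characters: "b"
Remaining characters: "edcj"
Concatenate remaining + first: "edcj" + "b" = "edcjb"

edcjb


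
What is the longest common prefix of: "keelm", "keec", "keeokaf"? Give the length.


Words: keelm, keec, keeokaf
  Position 0: all 'k' => match
  Position 1: all 'e' => match
  Position 2: all 'e' => match
  Position 3: ('l', 'c', 'o') => mismatch, stop
LCP = "kee" (length 3)

3


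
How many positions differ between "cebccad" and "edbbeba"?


Comparing "cebccad" and "edbbeba" position by position:
  Position 0: 'c' vs 'e' => DIFFER
  Position 1: 'e' vs 'd' => DIFFER
  Position 2: 'b' vs 'b' => same
  Position 3: 'c' vs 'b' => DIFFER
  Position 4: 'c' vs 'e' => DIFFER
  Position 5: 'a' vs 'b' => DIFFER
  Position 6: 'd' vs 'a' => DIFFER
Positions that differ: 6

6


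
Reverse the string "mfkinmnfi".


Input: mfkinmnfi
Reading characters right to left:
  Position 8: 'i'
  Position 7: 'f'
  Position 6: 'n'
  Position 5: 'm'
  Position 4: 'n'
  Position 3: 'i'
  Position 2: 'k'
  Position 1: 'f'
  Position 0: 'm'
Reversed: ifnmnikfm

ifnmnikfm


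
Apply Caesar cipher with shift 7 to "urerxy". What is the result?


Caesar cipher: shift "urerxy" by 7
  'u' (pos 20) + 7 = pos 1 = 'b'
  'r' (pos 17) + 7 = pos 24 = 'y'
  'e' (pos 4) + 7 = pos 11 = 'l'
  'r' (pos 17) + 7 = pos 24 = 'y'
  'x' (pos 23) + 7 = pos 4 = 'e'
  'y' (pos 24) + 7 = pos 5 = 'f'
Result: bylyef

bylyef


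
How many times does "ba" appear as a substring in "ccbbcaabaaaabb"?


Searching for "ba" in "ccbbcaabaaaabb"
Scanning each position:
  Position 0: "cc" => no
  Position 1: "cb" => no
  Position 2: "bb" => no
  Position 3: "bc" => no
  Position 4: "ca" => no
  Position 5: "aa" => no
  Position 6: "ab" => no
  Position 7: "ba" => MATCH
  Position 8: "aa" => no
  Position 9: "aa" => no
  Position 10: "aa" => no
  Position 11: "ab" => no
  Position 12: "bb" => no
Total occurrences: 1

1


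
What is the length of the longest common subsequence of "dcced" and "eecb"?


LCS of "dcced" and "eecb"
DP table:
           e    e    c    b
      0    0    0    0    0
  d   0    0    0    0    0
  c   0    0    0    1    1
  c   0    0    0    1    1
  e   0    1    1    1    1
  d   0    1    1    1    1
LCS length = dp[5][4] = 1

1


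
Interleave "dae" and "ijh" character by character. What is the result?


Interleaving "dae" and "ijh":
  Position 0: 'd' from first, 'i' from second => "di"
  Position 1: 'a' from first, 'j' from second => "aj"
  Position 2: 'e' from first, 'h' from second => "eh"
Result: diajeh

diajeh


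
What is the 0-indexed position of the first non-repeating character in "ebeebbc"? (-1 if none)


Input: ebeebbc
Character frequencies:
  'b': 3
  'c': 1
  'e': 3
Scanning left to right for freq == 1:
  Position 0 ('e'): freq=3, skip
  Position 1 ('b'): freq=3, skip
  Position 2 ('e'): freq=3, skip
  Position 3 ('e'): freq=3, skip
  Position 4 ('b'): freq=3, skip
  Position 5 ('b'): freq=3, skip
  Position 6 ('c'): unique! => answer = 6

6


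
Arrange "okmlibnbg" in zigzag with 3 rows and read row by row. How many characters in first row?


Zigzag "okmlibnbg" into 3 rows:
Placing characters:
  'o' => row 0
  'k' => row 1
  'm' => row 2
  'l' => row 1
  'i' => row 0
  'b' => row 1
  'n' => row 2
  'b' => row 1
  'g' => row 0
Rows:
  Row 0: "oig"
  Row 1: "klbb"
  Row 2: "mn"
First row length: 3

3


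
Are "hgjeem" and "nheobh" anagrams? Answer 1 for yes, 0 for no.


Strings: "hgjeem", "nheobh"
Sorted first:  eeghjm
Sorted second: behhno
Differ at position 0: 'e' vs 'b' => not anagrams

0


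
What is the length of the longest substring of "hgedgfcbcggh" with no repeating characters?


Input: "hgedgfcbcggh"
Sliding window (track last position of each char):
  Position 0 ('h'): window [0,0] length 1 -- new best
  Position 1 ('g'): window [0,1] length 2 -- new best
  Position 2 ('e'): window [0,2] length 3 -- new best
  Position 3 ('d'): window [0,3] length 4 -- new best
  Position 4 ('g'): repeat (last at 1), move window start to 2
  Position 4 ('g'): window [2,4] length 3
  Position 5 ('f'): window [2,5] length 4
  Position 6 ('c'): window [2,6] length 5 -- new best
  Position 7 ('b'): window [2,7] length 6 -- new best
  Position 8 ('c'): repeat (last at 6), move window start to 7
  Position 8 ('c'): window [7,8] length 2
  Position 9 ('g'): window [7,9] length 3
  Position 10 ('g'): repeat (last at 9), move window start to 10
  Position 10 ('g'): window [10,10] length 1
  Position 11 ('h'): window [10,11] length 2
Longest substring with no repeats: "edgfcb" with length 6

6


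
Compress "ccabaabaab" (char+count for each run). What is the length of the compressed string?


Input: ccabaabaab
Runs:
  'c' x 2 => "c2"
  'a' x 1 => "a1"
  'b' x 1 => "b1"
  'a' x 2 => "a2"
  'b' x 1 => "b1"
  'a' x 2 => "a2"
  'b' x 1 => "b1"
Compressed: "c2a1b1a2b1a2b1"
Compressed length: 14

14


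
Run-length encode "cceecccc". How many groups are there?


Input: cceecccc
Scanning for consecutive runs:
  Group 1: 'c' x 2 (positions 0-1)
  Group 2: 'e' x 2 (positions 2-3)
  Group 3: 'c' x 4 (positions 4-7)
Total groups: 3

3


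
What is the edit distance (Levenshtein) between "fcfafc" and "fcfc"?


Computing edit distance: "fcfafc" -> "fcfc"
DP table:
           f    c    f    c
      0    1    2    3    4
  f   1    0    1    2    3
  c   2    1    0    1    2
  f   3    2    1    0    1
  a   4    3    2    1    1
  f   5    4    3    2    2
  c   6    5    4    3    2
Edit distance = dp[6][4] = 2

2


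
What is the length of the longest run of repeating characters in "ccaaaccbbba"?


Input: "ccaaaccbbba"
Scanning for longest run:
  Position 1 ('c'): continues run of 'c', length=2
  Position 2 ('a'): new char, reset run to 1
  Position 3 ('a'): continues run of 'a', length=2
  Position 4 ('a'): continues run of 'a', length=3
  Position 5 ('c'): new char, reset run to 1
  Position 6 ('c'): continues run of 'c', length=2
  Position 7 ('b'): new char, reset run to 1
  Position 8 ('b'): continues run of 'b', length=2
  Position 9 ('b'): continues run of 'b', length=3
  Position 10 ('a'): new char, reset run to 1
Longest run: 'a' with length 3

3


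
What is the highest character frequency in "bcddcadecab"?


Input: bcddcadecab
Character counts:
  'a': 2
  'b': 2
  'c': 3
  'd': 3
  'e': 1
Maximum frequency: 3

3


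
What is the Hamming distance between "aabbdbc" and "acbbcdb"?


Comparing "aabbdbc" and "acbbcdb" position by position:
  Position 0: 'a' vs 'a' => same
  Position 1: 'a' vs 'c' => differ
  Position 2: 'b' vs 'b' => same
  Position 3: 'b' vs 'b' => same
  Position 4: 'd' vs 'c' => differ
  Position 5: 'b' vs 'd' => differ
  Position 6: 'c' vs 'b' => differ
Total differences (Hamming distance): 4

4


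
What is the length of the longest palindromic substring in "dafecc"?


Input: "dafecc"
Checking substrings for palindromes:
  [4:6] "cc" (len 2) => palindrome
Longest palindromic substring: "cc" with length 2

2


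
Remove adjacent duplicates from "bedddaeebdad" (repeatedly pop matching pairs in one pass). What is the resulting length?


Input: bedddaeebdad
Stack-based adjacent duplicate removal:
  Read 'b': push. Stack: b
  Read 'e': push. Stack: be
  Read 'd': push. Stack: bed
  Read 'd': matches stack top 'd' => pop. Stack: be
  Read 'd': push. Stack: bed
  Read 'a': push. Stack: beda
  Read 'e': push. Stack: bedae
  Read 'e': matches stack top 'e' => pop. Stack: beda
  Read 'b': push. Stack: bedab
  Read 'd': push. Stack: bedabd
  Read 'a': push. Stack: bedabda
  Read 'd': push. Stack: bedabdad
Final stack: "bedabdad" (length 8)

8


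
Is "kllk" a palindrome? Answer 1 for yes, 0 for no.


Input: kllk
Reversed: kllk
  Compare pos 0 ('k') with pos 3 ('k'): match
  Compare pos 1 ('l') with pos 2 ('l'): match
Result: palindrome

1


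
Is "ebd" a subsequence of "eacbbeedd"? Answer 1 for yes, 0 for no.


Check if "ebd" is a subsequence of "eacbbeedd"
Greedy scan:
  Position 0 ('e'): matches sub[0] = 'e'
  Position 1 ('a'): no match needed
  Position 2 ('c'): no match needed
  Position 3 ('b'): matches sub[1] = 'b'
  Position 4 ('b'): no match needed
  Position 5 ('e'): no match needed
  Position 6 ('e'): no match needed
  Position 7 ('d'): matches sub[2] = 'd'
  Position 8 ('d'): no match needed
All 3 characters matched => is a subsequence

1


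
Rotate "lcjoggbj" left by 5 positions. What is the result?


Input: "lcjoggbj", rotate left by 5
First 5 characters: "lcjog"
Remaining characters: "gbj"
Concatenate remaining + first: "gbj" + "lcjog" = "gbjlcjog"

gbjlcjog


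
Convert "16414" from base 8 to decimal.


Input: "16414" in base 8
Positional expansion:
  Digit '1' (value 1) x 8^4 = 4096
  Digit '6' (value 6) x 8^3 = 3072
  Digit '4' (value 4) x 8^2 = 256
  Digit '1' (value 1) x 8^1 = 8
  Digit '4' (value 4) x 8^0 = 4
Sum = 7436

7436


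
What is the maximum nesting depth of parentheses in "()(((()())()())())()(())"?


Input: "()(((()())()())())()(())"
Tracking depth:
  Position 0 '(': depth becomes 1
  Position 1 ')': depth becomes 0
  Position 2 '(': depth becomes 1
  Position 3 '(': depth becomes 2
  Position 4 '(': depth becomes 3
  Position 5 '(': depth becomes 4
  Position 6 ')': depth becomes 3
  Position 7 '(': depth becomes 4
  Position 8 ')': depth becomes 3
  Position 9 ')': depth becomes 2
  Position 10 '(': depth becomes 3
  Position 11 ')': depth becomes 2
  Position 12 '(': depth becomes 3
  Position 13 ')': depth becomes 2
  Position 14 ')': depth becomes 1
  Position 15 '(': depth becomes 2
  Position 16 ')': depth becomes 1
  Position 17 ')': depth becomes 0
  Position 18 '(': depth becomes 1
  Position 19 ')': depth becomes 0
  Position 20 '(': depth becomes 1
  Position 21 '(': depth becomes 2
  Position 22 ')': depth becomes 1
  Position 23 ')': depth becomes 0
Maximum depth reached: 4

4


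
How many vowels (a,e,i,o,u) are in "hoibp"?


Input: hoibp
Checking each character:
  'h' at position 0: consonant
  'o' at position 1: vowel (running total: 1)
  'i' at position 2: vowel (running total: 2)
  'b' at position 3: consonant
  'p' at position 4: consonant
Total vowels: 2

2


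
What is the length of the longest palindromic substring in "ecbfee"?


Input: "ecbfee"
Checking substrings for palindromes:
  [4:6] "ee" (len 2) => palindrome
Longest palindromic substring: "ee" with length 2

2


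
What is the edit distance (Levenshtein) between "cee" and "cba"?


Computing edit distance: "cee" -> "cba"
DP table:
           c    b    a
      0    1    2    3
  c   1    0    1    2
  e   2    1    1    2
  e   3    2    2    2
Edit distance = dp[3][3] = 2

2


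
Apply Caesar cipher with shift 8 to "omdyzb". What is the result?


Caesar cipher: shift "omdyzb" by 8
  'o' (pos 14) + 8 = pos 22 = 'w'
  'm' (pos 12) + 8 = pos 20 = 'u'
  'd' (pos 3) + 8 = pos 11 = 'l'
  'y' (pos 24) + 8 = pos 6 = 'g'
  'z' (pos 25) + 8 = pos 7 = 'h'
  'b' (pos 1) + 8 = pos 9 = 'j'
Result: wulghj

wulghj


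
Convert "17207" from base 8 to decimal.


Input: "17207" in base 8
Positional expansion:
  Digit '1' (value 1) x 8^4 = 4096
  Digit '7' (value 7) x 8^3 = 3584
  Digit '2' (value 2) x 8^2 = 128
  Digit '0' (value 0) x 8^1 = 0
  Digit '7' (value 7) x 8^0 = 7
Sum = 7815

7815


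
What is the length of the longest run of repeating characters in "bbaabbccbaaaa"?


Input: "bbaabbccbaaaa"
Scanning for longest run:
  Position 1 ('b'): continues run of 'b', length=2
  Position 2 ('a'): new char, reset run to 1
  Position 3 ('a'): continues run of 'a', length=2
  Position 4 ('b'): new char, reset run to 1
  Position 5 ('b'): continues run of 'b', length=2
  Position 6 ('c'): new char, reset run to 1
  Position 7 ('c'): continues run of 'c', length=2
  Position 8 ('b'): new char, reset run to 1
  Position 9 ('a'): new char, reset run to 1
  Position 10 ('a'): continues run of 'a', length=2
  Position 11 ('a'): continues run of 'a', length=3
  Position 12 ('a'): continues run of 'a', length=4
Longest run: 'a' with length 4

4


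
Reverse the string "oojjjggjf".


Input: oojjjggjf
Reading characters right to left:
  Position 8: 'f'
  Position 7: 'j'
  Position 6: 'g'
  Position 5: 'g'
  Position 4: 'j'
  Position 3: 'j'
  Position 2: 'j'
  Position 1: 'o'
  Position 0: 'o'
Reversed: fjggjjjoo

fjggjjjoo


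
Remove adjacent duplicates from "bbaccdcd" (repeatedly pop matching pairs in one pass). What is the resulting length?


Input: bbaccdcd
Stack-based adjacent duplicate removal:
  Read 'b': push. Stack: b
  Read 'b': matches stack top 'b' => pop. Stack: (empty)
  Read 'a': push. Stack: a
  Read 'c': push. Stack: ac
  Read 'c': matches stack top 'c' => pop. Stack: a
  Read 'd': push. Stack: ad
  Read 'c': push. Stack: adc
  Read 'd': push. Stack: adcd
Final stack: "adcd" (length 4)

4


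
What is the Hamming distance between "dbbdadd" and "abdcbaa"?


Comparing "dbbdadd" and "abdcbaa" position by position:
  Position 0: 'd' vs 'a' => differ
  Position 1: 'b' vs 'b' => same
  Position 2: 'b' vs 'd' => differ
  Position 3: 'd' vs 'c' => differ
  Position 4: 'a' vs 'b' => differ
  Position 5: 'd' vs 'a' => differ
  Position 6: 'd' vs 'a' => differ
Total differences (Hamming distance): 6

6


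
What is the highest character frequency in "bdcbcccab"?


Input: bdcbcccab
Character counts:
  'a': 1
  'b': 3
  'c': 4
  'd': 1
Maximum frequency: 4

4


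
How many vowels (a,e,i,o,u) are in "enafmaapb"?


Input: enafmaapb
Checking each character:
  'e' at position 0: vowel (running total: 1)
  'n' at position 1: consonant
  'a' at position 2: vowel (running total: 2)
  'f' at position 3: consonant
  'm' at position 4: consonant
  'a' at position 5: vowel (running total: 3)
  'a' at position 6: vowel (running total: 4)
  'p' at position 7: consonant
  'b' at position 8: consonant
Total vowels: 4

4


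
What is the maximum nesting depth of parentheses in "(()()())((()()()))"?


Input: "(()()())((()()()))"
Tracking depth:
  Position 0 '(': depth becomes 1
  Position 1 '(': depth becomes 2
  Position 2 ')': depth becomes 1
  Position 3 '(': depth becomes 2
  Position 4 ')': depth becomes 1
  Position 5 '(': depth becomes 2
  Position 6 ')': depth becomes 1
  Position 7 ')': depth becomes 0
  Position 8 '(': depth becomes 1
  Position 9 '(': depth becomes 2
  Position 10 '(': depth becomes 3
  Position 11 ')': depth becomes 2
  Position 12 '(': depth becomes 3
  Position 13 ')': depth becomes 2
  Position 14 '(': depth becomes 3
  Position 15 ')': depth becomes 2
  Position 16 ')': depth becomes 1
  Position 17 ')': depth becomes 0
Maximum depth reached: 3

3
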